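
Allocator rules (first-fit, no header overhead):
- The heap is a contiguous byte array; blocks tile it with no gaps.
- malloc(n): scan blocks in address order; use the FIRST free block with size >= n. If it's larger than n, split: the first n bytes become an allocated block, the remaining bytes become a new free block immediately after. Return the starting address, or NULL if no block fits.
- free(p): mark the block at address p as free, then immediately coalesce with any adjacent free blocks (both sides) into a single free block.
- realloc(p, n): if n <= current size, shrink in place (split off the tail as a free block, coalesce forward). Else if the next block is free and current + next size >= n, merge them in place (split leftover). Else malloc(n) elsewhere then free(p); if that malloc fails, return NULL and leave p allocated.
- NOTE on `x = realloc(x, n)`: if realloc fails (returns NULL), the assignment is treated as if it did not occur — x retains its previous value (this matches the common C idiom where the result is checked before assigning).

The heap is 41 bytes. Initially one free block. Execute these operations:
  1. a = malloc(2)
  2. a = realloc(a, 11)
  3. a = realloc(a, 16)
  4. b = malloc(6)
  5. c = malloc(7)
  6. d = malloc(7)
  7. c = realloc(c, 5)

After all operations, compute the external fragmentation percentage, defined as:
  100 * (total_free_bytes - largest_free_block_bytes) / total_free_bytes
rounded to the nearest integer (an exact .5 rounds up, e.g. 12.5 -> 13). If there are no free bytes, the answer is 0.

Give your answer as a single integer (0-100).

Answer: 29

Derivation:
Op 1: a = malloc(2) -> a = 0; heap: [0-1 ALLOC][2-40 FREE]
Op 2: a = realloc(a, 11) -> a = 0; heap: [0-10 ALLOC][11-40 FREE]
Op 3: a = realloc(a, 16) -> a = 0; heap: [0-15 ALLOC][16-40 FREE]
Op 4: b = malloc(6) -> b = 16; heap: [0-15 ALLOC][16-21 ALLOC][22-40 FREE]
Op 5: c = malloc(7) -> c = 22; heap: [0-15 ALLOC][16-21 ALLOC][22-28 ALLOC][29-40 FREE]
Op 6: d = malloc(7) -> d = 29; heap: [0-15 ALLOC][16-21 ALLOC][22-28 ALLOC][29-35 ALLOC][36-40 FREE]
Op 7: c = realloc(c, 5) -> c = 22; heap: [0-15 ALLOC][16-21 ALLOC][22-26 ALLOC][27-28 FREE][29-35 ALLOC][36-40 FREE]
Free blocks: [2 5] total_free=7 largest=5 -> 100*(7-5)/7 = 200/7 ≈ 28.571 -> rounds to 29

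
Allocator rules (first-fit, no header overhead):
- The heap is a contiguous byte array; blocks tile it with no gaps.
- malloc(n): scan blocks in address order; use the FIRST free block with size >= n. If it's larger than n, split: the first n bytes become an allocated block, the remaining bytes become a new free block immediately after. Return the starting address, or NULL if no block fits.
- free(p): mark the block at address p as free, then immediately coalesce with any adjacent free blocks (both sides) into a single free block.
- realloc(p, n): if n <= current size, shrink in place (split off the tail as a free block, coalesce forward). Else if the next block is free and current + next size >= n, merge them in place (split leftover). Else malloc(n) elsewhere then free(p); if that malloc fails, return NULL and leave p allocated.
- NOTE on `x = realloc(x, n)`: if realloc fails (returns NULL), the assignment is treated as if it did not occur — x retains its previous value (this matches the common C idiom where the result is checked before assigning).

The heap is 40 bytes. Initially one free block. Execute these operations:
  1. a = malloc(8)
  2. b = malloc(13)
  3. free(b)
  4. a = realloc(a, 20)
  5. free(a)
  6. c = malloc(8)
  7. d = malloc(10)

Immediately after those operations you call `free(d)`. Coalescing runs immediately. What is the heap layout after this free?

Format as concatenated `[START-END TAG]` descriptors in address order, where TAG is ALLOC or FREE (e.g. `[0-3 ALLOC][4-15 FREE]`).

Op 1: a = malloc(8) -> a = 0; heap: [0-7 ALLOC][8-39 FREE]
Op 2: b = malloc(13) -> b = 8; heap: [0-7 ALLOC][8-20 ALLOC][21-39 FREE]
Op 3: free(b) -> (freed b); heap: [0-7 ALLOC][8-39 FREE]
Op 4: a = realloc(a, 20) -> a = 0; heap: [0-19 ALLOC][20-39 FREE]
Op 5: free(a) -> (freed a); heap: [0-39 FREE]
Op 6: c = malloc(8) -> c = 0; heap: [0-7 ALLOC][8-39 FREE]
Op 7: d = malloc(10) -> d = 8; heap: [0-7 ALLOC][8-17 ALLOC][18-39 FREE]
free(d): d = 8 -> block [8-17 ALLOC]; mark free, coalesce with adjacent free neighbors -> [0-7 ALLOC][8-39 FREE]

Answer: [0-7 ALLOC][8-39 FREE]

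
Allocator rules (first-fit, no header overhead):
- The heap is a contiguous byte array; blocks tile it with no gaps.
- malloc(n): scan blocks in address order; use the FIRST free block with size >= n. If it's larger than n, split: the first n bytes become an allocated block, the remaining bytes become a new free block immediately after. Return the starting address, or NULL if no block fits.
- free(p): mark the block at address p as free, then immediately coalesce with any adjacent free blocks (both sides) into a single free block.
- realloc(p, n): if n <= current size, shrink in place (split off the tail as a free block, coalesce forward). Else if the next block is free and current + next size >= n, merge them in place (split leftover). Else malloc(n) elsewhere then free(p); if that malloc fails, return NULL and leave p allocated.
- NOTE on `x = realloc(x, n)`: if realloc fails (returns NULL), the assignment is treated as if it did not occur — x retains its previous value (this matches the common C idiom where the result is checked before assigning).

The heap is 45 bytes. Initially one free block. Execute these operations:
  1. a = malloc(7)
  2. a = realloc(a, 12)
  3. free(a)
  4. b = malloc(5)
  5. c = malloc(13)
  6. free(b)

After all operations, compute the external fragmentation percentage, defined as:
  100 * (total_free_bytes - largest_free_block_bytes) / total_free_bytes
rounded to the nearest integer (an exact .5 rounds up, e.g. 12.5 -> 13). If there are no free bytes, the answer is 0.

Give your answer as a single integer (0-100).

Op 1: a = malloc(7) -> a = 0; heap: [0-6 ALLOC][7-44 FREE]
Op 2: a = realloc(a, 12) -> a = 0; heap: [0-11 ALLOC][12-44 FREE]
Op 3: free(a) -> (freed a); heap: [0-44 FREE]
Op 4: b = malloc(5) -> b = 0; heap: [0-4 ALLOC][5-44 FREE]
Op 5: c = malloc(13) -> c = 5; heap: [0-4 ALLOC][5-17 ALLOC][18-44 FREE]
Op 6: free(b) -> (freed b); heap: [0-4 FREE][5-17 ALLOC][18-44 FREE]
Free blocks: [5 27] total_free=32 largest=27 -> 100*(32-27)/32 = 500/32 = 15.625 -> rounds to 16

Answer: 16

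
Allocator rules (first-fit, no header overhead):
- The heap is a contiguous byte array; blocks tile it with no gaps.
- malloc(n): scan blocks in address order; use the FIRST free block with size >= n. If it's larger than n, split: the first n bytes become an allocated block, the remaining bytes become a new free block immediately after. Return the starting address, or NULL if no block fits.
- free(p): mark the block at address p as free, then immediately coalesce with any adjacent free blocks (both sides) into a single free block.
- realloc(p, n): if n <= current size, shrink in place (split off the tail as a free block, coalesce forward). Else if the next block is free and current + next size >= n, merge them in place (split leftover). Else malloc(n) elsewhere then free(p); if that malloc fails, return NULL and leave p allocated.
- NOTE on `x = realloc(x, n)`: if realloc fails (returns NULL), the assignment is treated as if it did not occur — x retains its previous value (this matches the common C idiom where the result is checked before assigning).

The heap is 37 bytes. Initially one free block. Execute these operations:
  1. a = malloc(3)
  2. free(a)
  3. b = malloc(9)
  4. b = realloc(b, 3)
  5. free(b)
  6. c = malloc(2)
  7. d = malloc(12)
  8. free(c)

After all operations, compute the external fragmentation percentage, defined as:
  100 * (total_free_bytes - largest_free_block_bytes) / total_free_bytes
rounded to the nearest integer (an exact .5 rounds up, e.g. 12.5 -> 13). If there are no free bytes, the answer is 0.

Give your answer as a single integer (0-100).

Op 1: a = malloc(3) -> a = 0; heap: [0-2 ALLOC][3-36 FREE]
Op 2: free(a) -> (freed a); heap: [0-36 FREE]
Op 3: b = malloc(9) -> b = 0; heap: [0-8 ALLOC][9-36 FREE]
Op 4: b = realloc(b, 3) -> b = 0; heap: [0-2 ALLOC][3-36 FREE]
Op 5: free(b) -> (freed b); heap: [0-36 FREE]
Op 6: c = malloc(2) -> c = 0; heap: [0-1 ALLOC][2-36 FREE]
Op 7: d = malloc(12) -> d = 2; heap: [0-1 ALLOC][2-13 ALLOC][14-36 FREE]
Op 8: free(c) -> (freed c); heap: [0-1 FREE][2-13 ALLOC][14-36 FREE]
Free blocks: [2 23] total_free=25 largest=23 -> 100*(25-23)/25 = 200/25 = 8

Answer: 8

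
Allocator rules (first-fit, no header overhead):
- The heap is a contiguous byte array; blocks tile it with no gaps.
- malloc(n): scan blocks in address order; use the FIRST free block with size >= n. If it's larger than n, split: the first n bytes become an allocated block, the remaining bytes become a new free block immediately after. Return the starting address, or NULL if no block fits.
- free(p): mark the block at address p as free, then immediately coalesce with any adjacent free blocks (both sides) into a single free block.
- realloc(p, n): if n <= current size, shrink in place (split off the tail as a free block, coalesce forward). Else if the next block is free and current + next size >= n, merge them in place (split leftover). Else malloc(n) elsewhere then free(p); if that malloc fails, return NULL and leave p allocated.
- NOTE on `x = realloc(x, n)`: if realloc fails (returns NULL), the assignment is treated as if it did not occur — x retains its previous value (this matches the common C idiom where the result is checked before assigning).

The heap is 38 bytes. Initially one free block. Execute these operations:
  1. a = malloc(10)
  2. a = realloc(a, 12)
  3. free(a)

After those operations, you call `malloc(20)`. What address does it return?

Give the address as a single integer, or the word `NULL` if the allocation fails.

Answer: 0

Derivation:
Op 1: a = malloc(10) -> a = 0; heap: [0-9 ALLOC][10-37 FREE]
Op 2: a = realloc(a, 12) -> a = 0; heap: [0-11 ALLOC][12-37 FREE]
Op 3: free(a) -> (freed a); heap: [0-37 FREE]
malloc(20): first-fit scan over [0-37 FREE] -> 0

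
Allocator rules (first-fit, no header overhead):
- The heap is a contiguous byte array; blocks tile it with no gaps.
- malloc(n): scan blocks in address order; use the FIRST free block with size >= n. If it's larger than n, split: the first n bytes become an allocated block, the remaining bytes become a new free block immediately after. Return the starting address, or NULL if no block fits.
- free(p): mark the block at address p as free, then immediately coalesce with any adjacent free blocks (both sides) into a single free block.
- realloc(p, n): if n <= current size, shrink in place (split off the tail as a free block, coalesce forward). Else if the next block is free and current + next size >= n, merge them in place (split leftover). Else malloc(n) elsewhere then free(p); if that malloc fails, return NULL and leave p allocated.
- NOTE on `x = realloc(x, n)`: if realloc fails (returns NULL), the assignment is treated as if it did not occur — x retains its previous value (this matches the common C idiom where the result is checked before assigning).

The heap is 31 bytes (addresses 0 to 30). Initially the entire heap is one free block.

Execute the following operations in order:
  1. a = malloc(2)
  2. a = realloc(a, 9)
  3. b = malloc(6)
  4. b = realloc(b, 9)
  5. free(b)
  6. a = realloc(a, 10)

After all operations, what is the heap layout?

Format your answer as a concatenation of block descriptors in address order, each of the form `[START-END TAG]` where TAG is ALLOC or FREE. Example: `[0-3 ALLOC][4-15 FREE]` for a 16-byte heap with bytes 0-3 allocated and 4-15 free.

Op 1: a = malloc(2) -> a = 0; heap: [0-1 ALLOC][2-30 FREE]
Op 2: a = realloc(a, 9) -> a = 0; heap: [0-8 ALLOC][9-30 FREE]
Op 3: b = malloc(6) -> b = 9; heap: [0-8 ALLOC][9-14 ALLOC][15-30 FREE]
Op 4: b = realloc(b, 9) -> b = 9; heap: [0-8 ALLOC][9-17 ALLOC][18-30 FREE]
Op 5: free(b) -> (freed b); heap: [0-8 ALLOC][9-30 FREE]
Op 6: a = realloc(a, 10) -> a = 0; heap: [0-9 ALLOC][10-30 FREE]

Answer: [0-9 ALLOC][10-30 FREE]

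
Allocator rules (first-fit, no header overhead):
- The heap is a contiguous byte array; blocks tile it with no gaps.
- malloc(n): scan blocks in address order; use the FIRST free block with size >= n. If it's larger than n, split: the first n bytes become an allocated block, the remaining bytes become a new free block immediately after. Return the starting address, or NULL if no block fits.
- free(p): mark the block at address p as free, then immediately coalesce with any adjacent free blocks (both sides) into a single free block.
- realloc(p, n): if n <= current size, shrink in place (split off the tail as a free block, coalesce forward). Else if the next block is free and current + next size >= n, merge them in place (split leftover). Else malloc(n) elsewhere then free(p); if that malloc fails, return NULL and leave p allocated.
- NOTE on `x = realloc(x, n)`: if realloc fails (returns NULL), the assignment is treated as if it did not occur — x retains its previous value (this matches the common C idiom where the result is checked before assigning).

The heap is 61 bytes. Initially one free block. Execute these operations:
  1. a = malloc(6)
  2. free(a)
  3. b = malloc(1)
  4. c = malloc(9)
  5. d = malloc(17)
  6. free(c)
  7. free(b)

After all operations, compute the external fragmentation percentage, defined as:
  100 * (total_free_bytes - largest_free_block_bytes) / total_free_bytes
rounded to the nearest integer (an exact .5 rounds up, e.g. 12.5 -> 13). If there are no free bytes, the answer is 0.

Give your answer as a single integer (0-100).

Answer: 23

Derivation:
Op 1: a = malloc(6) -> a = 0; heap: [0-5 ALLOC][6-60 FREE]
Op 2: free(a) -> (freed a); heap: [0-60 FREE]
Op 3: b = malloc(1) -> b = 0; heap: [0-0 ALLOC][1-60 FREE]
Op 4: c = malloc(9) -> c = 1; heap: [0-0 ALLOC][1-9 ALLOC][10-60 FREE]
Op 5: d = malloc(17) -> d = 10; heap: [0-0 ALLOC][1-9 ALLOC][10-26 ALLOC][27-60 FREE]
Op 6: free(c) -> (freed c); heap: [0-0 ALLOC][1-9 FREE][10-26 ALLOC][27-60 FREE]
Op 7: free(b) -> (freed b); heap: [0-9 FREE][10-26 ALLOC][27-60 FREE]
Free blocks: [10 34] total_free=44 largest=34 -> 100*(44-34)/44 = 1000/44 ≈ 22.727 -> rounds to 23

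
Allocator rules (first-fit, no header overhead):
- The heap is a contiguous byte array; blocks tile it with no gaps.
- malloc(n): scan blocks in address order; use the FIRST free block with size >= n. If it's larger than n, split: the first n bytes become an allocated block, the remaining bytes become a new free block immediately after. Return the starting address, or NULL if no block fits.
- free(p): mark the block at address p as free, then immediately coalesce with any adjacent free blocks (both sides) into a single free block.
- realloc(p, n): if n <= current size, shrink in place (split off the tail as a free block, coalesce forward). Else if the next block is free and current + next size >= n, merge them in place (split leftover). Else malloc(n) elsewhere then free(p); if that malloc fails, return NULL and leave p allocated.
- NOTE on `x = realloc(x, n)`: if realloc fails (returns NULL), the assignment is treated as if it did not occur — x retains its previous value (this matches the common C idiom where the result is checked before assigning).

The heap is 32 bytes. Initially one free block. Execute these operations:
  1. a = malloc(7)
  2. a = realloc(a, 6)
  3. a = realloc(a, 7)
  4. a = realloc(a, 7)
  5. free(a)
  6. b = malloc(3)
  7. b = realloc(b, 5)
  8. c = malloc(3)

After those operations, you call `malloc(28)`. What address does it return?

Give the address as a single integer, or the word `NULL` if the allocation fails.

Answer: NULL

Derivation:
Op 1: a = malloc(7) -> a = 0; heap: [0-6 ALLOC][7-31 FREE]
Op 2: a = realloc(a, 6) -> a = 0; heap: [0-5 ALLOC][6-31 FREE]
Op 3: a = realloc(a, 7) -> a = 0; heap: [0-6 ALLOC][7-31 FREE]
Op 4: a = realloc(a, 7) -> a = 0; heap: [0-6 ALLOC][7-31 FREE]
Op 5: free(a) -> (freed a); heap: [0-31 FREE]
Op 6: b = malloc(3) -> b = 0; heap: [0-2 ALLOC][3-31 FREE]
Op 7: b = realloc(b, 5) -> b = 0; heap: [0-4 ALLOC][5-31 FREE]
Op 8: c = malloc(3) -> c = 5; heap: [0-4 ALLOC][5-7 ALLOC][8-31 FREE]
malloc(28): first-fit scan over [0-4 ALLOC][5-7 ALLOC][8-31 FREE] -> NULL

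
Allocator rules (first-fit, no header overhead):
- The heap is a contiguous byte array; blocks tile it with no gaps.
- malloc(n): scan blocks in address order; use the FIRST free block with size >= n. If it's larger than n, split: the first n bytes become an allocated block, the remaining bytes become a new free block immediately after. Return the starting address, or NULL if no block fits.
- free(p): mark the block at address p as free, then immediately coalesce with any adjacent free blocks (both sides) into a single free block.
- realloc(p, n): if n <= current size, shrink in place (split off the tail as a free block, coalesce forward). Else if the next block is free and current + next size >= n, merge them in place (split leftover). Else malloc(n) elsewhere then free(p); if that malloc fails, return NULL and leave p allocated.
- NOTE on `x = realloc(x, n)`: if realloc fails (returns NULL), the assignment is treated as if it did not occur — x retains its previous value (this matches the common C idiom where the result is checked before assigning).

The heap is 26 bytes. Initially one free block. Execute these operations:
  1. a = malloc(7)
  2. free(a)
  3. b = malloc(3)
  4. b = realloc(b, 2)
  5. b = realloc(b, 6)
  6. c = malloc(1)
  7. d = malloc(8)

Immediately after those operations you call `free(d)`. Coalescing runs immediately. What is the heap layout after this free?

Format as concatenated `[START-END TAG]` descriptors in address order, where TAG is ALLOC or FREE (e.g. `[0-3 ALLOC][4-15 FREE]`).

Answer: [0-5 ALLOC][6-6 ALLOC][7-25 FREE]

Derivation:
Op 1: a = malloc(7) -> a = 0; heap: [0-6 ALLOC][7-25 FREE]
Op 2: free(a) -> (freed a); heap: [0-25 FREE]
Op 3: b = malloc(3) -> b = 0; heap: [0-2 ALLOC][3-25 FREE]
Op 4: b = realloc(b, 2) -> b = 0; heap: [0-1 ALLOC][2-25 FREE]
Op 5: b = realloc(b, 6) -> b = 0; heap: [0-5 ALLOC][6-25 FREE]
Op 6: c = malloc(1) -> c = 6; heap: [0-5 ALLOC][6-6 ALLOC][7-25 FREE]
Op 7: d = malloc(8) -> d = 7; heap: [0-5 ALLOC][6-6 ALLOC][7-14 ALLOC][15-25 FREE]
free(d): d = 7 -> block [7-14 ALLOC]; mark free, coalesce with adjacent free neighbors -> [0-5 ALLOC][6-6 ALLOC][7-25 FREE]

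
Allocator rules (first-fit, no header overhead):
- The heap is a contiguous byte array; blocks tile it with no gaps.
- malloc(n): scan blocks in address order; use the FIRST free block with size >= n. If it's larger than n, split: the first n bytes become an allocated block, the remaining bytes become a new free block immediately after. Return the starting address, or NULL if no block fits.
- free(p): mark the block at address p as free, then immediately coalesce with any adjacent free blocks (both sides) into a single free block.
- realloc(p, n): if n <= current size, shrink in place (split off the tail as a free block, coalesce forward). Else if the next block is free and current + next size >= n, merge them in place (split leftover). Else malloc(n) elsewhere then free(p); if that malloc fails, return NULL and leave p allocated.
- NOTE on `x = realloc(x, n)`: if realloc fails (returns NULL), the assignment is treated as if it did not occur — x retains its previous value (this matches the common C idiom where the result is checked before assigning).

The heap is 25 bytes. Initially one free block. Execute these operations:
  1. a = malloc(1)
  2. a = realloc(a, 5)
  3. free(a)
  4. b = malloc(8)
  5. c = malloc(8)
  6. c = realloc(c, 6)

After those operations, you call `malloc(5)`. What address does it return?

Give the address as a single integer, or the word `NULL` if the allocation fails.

Op 1: a = malloc(1) -> a = 0; heap: [0-0 ALLOC][1-24 FREE]
Op 2: a = realloc(a, 5) -> a = 0; heap: [0-4 ALLOC][5-24 FREE]
Op 3: free(a) -> (freed a); heap: [0-24 FREE]
Op 4: b = malloc(8) -> b = 0; heap: [0-7 ALLOC][8-24 FREE]
Op 5: c = malloc(8) -> c = 8; heap: [0-7 ALLOC][8-15 ALLOC][16-24 FREE]
Op 6: c = realloc(c, 6) -> c = 8; heap: [0-7 ALLOC][8-13 ALLOC][14-24 FREE]
malloc(5): first-fit scan over [0-7 ALLOC][8-13 ALLOC][14-24 FREE] -> 14

Answer: 14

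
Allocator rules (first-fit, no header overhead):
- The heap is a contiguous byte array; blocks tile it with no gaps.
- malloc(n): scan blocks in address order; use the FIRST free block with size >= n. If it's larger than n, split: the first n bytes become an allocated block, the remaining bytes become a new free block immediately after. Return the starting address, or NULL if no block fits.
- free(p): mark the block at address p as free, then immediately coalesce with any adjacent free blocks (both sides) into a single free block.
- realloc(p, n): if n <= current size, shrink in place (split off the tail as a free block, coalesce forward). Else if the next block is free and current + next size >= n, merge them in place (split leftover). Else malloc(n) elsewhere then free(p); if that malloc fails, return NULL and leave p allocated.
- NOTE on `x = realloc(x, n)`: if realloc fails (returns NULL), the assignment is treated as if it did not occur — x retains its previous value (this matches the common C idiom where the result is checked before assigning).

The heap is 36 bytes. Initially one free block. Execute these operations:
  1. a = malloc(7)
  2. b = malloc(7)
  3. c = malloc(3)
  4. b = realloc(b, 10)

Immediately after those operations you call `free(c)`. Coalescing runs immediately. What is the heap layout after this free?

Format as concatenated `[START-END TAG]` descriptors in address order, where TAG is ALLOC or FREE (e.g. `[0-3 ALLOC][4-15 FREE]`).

Answer: [0-6 ALLOC][7-16 FREE][17-26 ALLOC][27-35 FREE]

Derivation:
Op 1: a = malloc(7) -> a = 0; heap: [0-6 ALLOC][7-35 FREE]
Op 2: b = malloc(7) -> b = 7; heap: [0-6 ALLOC][7-13 ALLOC][14-35 FREE]
Op 3: c = malloc(3) -> c = 14; heap: [0-6 ALLOC][7-13 ALLOC][14-16 ALLOC][17-35 FREE]
Op 4: b = realloc(b, 10) -> b = 17; heap: [0-6 ALLOC][7-13 FREE][14-16 ALLOC][17-26 ALLOC][27-35 FREE]
free(c): c = 14 -> block [14-16 ALLOC]; mark free, coalesce with adjacent free neighbors -> [0-6 ALLOC][7-16 FREE][17-26 ALLOC][27-35 FREE]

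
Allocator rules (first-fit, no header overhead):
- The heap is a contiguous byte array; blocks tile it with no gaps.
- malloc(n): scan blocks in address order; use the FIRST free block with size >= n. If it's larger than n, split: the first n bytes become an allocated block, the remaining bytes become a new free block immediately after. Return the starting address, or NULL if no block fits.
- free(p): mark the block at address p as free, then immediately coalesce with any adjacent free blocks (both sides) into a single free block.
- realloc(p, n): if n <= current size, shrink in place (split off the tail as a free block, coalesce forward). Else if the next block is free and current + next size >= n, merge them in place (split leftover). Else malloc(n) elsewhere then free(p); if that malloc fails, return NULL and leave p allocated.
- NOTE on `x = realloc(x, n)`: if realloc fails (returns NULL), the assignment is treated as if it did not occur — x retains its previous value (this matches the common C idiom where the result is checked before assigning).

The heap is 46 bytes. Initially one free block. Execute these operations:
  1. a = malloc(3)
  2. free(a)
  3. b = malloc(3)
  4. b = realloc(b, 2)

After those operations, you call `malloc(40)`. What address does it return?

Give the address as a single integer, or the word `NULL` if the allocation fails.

Op 1: a = malloc(3) -> a = 0; heap: [0-2 ALLOC][3-45 FREE]
Op 2: free(a) -> (freed a); heap: [0-45 FREE]
Op 3: b = malloc(3) -> b = 0; heap: [0-2 ALLOC][3-45 FREE]
Op 4: b = realloc(b, 2) -> b = 0; heap: [0-1 ALLOC][2-45 FREE]
malloc(40): first-fit scan over [0-1 ALLOC][2-45 FREE] -> 2

Answer: 2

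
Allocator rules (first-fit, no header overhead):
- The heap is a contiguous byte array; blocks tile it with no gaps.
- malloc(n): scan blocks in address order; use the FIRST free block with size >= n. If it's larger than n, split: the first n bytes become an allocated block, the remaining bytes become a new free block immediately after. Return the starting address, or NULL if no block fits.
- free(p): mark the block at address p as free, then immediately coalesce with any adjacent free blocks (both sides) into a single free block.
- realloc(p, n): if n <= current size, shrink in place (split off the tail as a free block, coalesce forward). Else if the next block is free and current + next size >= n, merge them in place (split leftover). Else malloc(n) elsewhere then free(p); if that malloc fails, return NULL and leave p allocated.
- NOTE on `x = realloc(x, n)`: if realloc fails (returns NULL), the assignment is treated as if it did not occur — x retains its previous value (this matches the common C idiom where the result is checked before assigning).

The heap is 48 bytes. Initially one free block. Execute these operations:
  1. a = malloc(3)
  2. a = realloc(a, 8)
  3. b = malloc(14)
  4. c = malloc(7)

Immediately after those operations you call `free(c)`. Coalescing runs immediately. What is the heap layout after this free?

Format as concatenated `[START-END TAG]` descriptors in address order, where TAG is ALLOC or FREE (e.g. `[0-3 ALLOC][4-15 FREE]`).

Op 1: a = malloc(3) -> a = 0; heap: [0-2 ALLOC][3-47 FREE]
Op 2: a = realloc(a, 8) -> a = 0; heap: [0-7 ALLOC][8-47 FREE]
Op 3: b = malloc(14) -> b = 8; heap: [0-7 ALLOC][8-21 ALLOC][22-47 FREE]
Op 4: c = malloc(7) -> c = 22; heap: [0-7 ALLOC][8-21 ALLOC][22-28 ALLOC][29-47 FREE]
free(c): c = 22 -> block [22-28 ALLOC]; mark free, coalesce with adjacent free neighbors -> [0-7 ALLOC][8-21 ALLOC][22-47 FREE]

Answer: [0-7 ALLOC][8-21 ALLOC][22-47 FREE]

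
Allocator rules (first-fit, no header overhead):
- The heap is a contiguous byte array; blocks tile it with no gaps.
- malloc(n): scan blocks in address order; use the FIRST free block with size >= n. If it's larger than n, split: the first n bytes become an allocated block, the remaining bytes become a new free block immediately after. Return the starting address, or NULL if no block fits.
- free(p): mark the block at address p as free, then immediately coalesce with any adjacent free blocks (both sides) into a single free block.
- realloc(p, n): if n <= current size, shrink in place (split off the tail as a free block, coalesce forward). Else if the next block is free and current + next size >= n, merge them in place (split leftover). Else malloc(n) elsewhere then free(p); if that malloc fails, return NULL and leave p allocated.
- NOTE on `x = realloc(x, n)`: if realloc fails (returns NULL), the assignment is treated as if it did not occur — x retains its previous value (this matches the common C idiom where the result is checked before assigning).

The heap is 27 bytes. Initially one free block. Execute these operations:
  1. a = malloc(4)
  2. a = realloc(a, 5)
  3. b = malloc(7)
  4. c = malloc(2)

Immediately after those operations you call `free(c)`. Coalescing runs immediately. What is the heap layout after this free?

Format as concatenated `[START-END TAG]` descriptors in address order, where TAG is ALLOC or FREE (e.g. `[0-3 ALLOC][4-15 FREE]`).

Answer: [0-4 ALLOC][5-11 ALLOC][12-26 FREE]

Derivation:
Op 1: a = malloc(4) -> a = 0; heap: [0-3 ALLOC][4-26 FREE]
Op 2: a = realloc(a, 5) -> a = 0; heap: [0-4 ALLOC][5-26 FREE]
Op 3: b = malloc(7) -> b = 5; heap: [0-4 ALLOC][5-11 ALLOC][12-26 FREE]
Op 4: c = malloc(2) -> c = 12; heap: [0-4 ALLOC][5-11 ALLOC][12-13 ALLOC][14-26 FREE]
free(c): c = 12 -> block [12-13 ALLOC]; mark free, coalesce with adjacent free neighbors -> [0-4 ALLOC][5-11 ALLOC][12-26 FREE]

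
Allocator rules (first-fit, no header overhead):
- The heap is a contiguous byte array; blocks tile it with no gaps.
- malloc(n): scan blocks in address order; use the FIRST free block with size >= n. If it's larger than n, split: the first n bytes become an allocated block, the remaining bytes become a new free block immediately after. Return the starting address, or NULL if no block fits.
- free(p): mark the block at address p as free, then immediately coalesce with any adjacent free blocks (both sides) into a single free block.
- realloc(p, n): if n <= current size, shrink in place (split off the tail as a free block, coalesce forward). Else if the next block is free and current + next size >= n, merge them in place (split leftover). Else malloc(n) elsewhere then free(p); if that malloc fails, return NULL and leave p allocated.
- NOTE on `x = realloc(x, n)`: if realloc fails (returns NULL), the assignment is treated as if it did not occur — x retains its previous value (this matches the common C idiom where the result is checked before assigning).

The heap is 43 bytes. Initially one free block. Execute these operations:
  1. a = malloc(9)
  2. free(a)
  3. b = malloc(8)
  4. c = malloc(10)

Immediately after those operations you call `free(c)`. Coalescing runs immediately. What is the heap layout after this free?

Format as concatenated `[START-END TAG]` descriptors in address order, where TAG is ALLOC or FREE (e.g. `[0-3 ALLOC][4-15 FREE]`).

Answer: [0-7 ALLOC][8-42 FREE]

Derivation:
Op 1: a = malloc(9) -> a = 0; heap: [0-8 ALLOC][9-42 FREE]
Op 2: free(a) -> (freed a); heap: [0-42 FREE]
Op 3: b = malloc(8) -> b = 0; heap: [0-7 ALLOC][8-42 FREE]
Op 4: c = malloc(10) -> c = 8; heap: [0-7 ALLOC][8-17 ALLOC][18-42 FREE]
free(c): c = 8 -> block [8-17 ALLOC]; mark free, coalesce with adjacent free neighbors -> [0-7 ALLOC][8-42 FREE]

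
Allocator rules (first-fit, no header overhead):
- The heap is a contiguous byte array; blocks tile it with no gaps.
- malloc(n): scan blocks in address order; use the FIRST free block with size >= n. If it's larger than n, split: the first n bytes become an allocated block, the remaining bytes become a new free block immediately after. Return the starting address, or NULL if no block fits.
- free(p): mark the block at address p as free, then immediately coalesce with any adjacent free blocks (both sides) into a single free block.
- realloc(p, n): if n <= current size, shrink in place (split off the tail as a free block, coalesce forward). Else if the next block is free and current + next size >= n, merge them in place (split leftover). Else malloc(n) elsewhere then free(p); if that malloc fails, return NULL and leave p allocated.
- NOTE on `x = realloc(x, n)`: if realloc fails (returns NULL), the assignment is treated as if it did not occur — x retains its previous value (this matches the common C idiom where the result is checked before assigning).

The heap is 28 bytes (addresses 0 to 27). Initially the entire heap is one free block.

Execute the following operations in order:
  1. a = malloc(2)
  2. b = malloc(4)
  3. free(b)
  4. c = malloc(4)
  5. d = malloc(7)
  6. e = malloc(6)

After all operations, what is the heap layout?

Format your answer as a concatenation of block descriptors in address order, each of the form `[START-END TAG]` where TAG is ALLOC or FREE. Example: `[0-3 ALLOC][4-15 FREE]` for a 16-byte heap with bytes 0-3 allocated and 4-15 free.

Answer: [0-1 ALLOC][2-5 ALLOC][6-12 ALLOC][13-18 ALLOC][19-27 FREE]

Derivation:
Op 1: a = malloc(2) -> a = 0; heap: [0-1 ALLOC][2-27 FREE]
Op 2: b = malloc(4) -> b = 2; heap: [0-1 ALLOC][2-5 ALLOC][6-27 FREE]
Op 3: free(b) -> (freed b); heap: [0-1 ALLOC][2-27 FREE]
Op 4: c = malloc(4) -> c = 2; heap: [0-1 ALLOC][2-5 ALLOC][6-27 FREE]
Op 5: d = malloc(7) -> d = 6; heap: [0-1 ALLOC][2-5 ALLOC][6-12 ALLOC][13-27 FREE]
Op 6: e = malloc(6) -> e = 13; heap: [0-1 ALLOC][2-5 ALLOC][6-12 ALLOC][13-18 ALLOC][19-27 FREE]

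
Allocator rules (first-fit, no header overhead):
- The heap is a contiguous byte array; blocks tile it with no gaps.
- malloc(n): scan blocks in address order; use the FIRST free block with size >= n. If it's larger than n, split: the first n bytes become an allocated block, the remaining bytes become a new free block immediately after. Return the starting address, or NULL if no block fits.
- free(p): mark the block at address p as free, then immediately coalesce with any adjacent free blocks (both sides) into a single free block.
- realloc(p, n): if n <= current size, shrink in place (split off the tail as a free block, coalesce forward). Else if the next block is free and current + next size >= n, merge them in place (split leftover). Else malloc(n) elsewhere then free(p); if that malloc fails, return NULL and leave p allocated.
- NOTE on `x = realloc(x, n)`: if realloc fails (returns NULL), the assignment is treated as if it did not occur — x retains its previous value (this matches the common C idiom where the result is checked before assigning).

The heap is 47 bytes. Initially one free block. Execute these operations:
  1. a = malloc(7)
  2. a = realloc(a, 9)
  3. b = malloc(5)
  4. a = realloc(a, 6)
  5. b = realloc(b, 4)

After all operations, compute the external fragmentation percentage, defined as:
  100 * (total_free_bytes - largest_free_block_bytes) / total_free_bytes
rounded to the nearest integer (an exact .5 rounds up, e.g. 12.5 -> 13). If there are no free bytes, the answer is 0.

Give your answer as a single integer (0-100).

Op 1: a = malloc(7) -> a = 0; heap: [0-6 ALLOC][7-46 FREE]
Op 2: a = realloc(a, 9) -> a = 0; heap: [0-8 ALLOC][9-46 FREE]
Op 3: b = malloc(5) -> b = 9; heap: [0-8 ALLOC][9-13 ALLOC][14-46 FREE]
Op 4: a = realloc(a, 6) -> a = 0; heap: [0-5 ALLOC][6-8 FREE][9-13 ALLOC][14-46 FREE]
Op 5: b = realloc(b, 4) -> b = 9; heap: [0-5 ALLOC][6-8 FREE][9-12 ALLOC][13-46 FREE]
Free blocks: [3 34] total_free=37 largest=34 -> 100*(37-34)/37 = 300/37 ≈ 8.108 -> rounds to 8

Answer: 8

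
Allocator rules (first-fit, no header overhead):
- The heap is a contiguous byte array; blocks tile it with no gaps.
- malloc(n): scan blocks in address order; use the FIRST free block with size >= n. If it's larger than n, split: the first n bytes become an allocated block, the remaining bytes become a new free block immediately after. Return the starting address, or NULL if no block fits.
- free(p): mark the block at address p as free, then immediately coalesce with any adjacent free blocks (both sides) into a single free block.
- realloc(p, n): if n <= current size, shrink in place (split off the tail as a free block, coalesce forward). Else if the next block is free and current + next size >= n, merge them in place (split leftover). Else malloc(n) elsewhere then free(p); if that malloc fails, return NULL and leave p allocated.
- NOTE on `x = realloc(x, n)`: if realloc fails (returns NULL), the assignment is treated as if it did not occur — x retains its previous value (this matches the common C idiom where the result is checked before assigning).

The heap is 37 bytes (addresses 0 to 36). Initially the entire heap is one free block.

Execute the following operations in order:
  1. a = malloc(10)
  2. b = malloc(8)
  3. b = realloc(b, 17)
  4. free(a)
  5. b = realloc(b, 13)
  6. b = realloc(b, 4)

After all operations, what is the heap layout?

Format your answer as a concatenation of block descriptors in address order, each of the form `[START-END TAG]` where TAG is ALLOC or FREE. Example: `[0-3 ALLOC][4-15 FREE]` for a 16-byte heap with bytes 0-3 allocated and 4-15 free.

Answer: [0-9 FREE][10-13 ALLOC][14-36 FREE]

Derivation:
Op 1: a = malloc(10) -> a = 0; heap: [0-9 ALLOC][10-36 FREE]
Op 2: b = malloc(8) -> b = 10; heap: [0-9 ALLOC][10-17 ALLOC][18-36 FREE]
Op 3: b = realloc(b, 17) -> b = 10; heap: [0-9 ALLOC][10-26 ALLOC][27-36 FREE]
Op 4: free(a) -> (freed a); heap: [0-9 FREE][10-26 ALLOC][27-36 FREE]
Op 5: b = realloc(b, 13) -> b = 10; heap: [0-9 FREE][10-22 ALLOC][23-36 FREE]
Op 6: b = realloc(b, 4) -> b = 10; heap: [0-9 FREE][10-13 ALLOC][14-36 FREE]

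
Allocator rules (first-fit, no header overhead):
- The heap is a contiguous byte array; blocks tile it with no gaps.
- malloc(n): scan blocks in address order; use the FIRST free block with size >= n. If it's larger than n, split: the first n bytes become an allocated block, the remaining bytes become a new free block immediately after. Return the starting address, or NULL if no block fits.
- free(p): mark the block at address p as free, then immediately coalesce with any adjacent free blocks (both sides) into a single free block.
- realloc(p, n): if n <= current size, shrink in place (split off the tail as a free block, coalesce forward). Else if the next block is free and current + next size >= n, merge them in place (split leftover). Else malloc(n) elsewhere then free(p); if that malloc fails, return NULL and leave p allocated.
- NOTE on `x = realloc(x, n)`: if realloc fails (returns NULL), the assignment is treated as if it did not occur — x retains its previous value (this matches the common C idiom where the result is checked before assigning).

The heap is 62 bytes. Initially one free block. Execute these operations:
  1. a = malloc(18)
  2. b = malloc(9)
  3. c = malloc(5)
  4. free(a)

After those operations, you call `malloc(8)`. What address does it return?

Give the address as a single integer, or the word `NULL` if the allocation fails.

Op 1: a = malloc(18) -> a = 0; heap: [0-17 ALLOC][18-61 FREE]
Op 2: b = malloc(9) -> b = 18; heap: [0-17 ALLOC][18-26 ALLOC][27-61 FREE]
Op 3: c = malloc(5) -> c = 27; heap: [0-17 ALLOC][18-26 ALLOC][27-31 ALLOC][32-61 FREE]
Op 4: free(a) -> (freed a); heap: [0-17 FREE][18-26 ALLOC][27-31 ALLOC][32-61 FREE]
malloc(8): first-fit scan over [0-17 FREE][18-26 ALLOC][27-31 ALLOC][32-61 FREE] -> 0

Answer: 0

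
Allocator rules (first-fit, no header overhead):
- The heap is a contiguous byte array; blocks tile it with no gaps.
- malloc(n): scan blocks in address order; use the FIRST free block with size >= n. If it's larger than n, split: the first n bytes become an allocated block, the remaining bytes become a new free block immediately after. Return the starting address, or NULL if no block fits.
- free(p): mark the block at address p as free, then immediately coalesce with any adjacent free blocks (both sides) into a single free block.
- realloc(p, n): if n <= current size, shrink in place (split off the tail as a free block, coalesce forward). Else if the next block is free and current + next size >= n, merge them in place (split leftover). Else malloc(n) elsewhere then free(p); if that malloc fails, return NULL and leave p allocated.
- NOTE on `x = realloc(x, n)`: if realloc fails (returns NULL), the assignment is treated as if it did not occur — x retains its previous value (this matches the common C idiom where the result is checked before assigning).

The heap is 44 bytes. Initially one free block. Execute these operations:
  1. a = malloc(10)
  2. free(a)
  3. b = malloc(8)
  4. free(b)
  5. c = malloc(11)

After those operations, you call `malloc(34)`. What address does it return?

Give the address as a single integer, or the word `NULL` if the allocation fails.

Answer: NULL

Derivation:
Op 1: a = malloc(10) -> a = 0; heap: [0-9 ALLOC][10-43 FREE]
Op 2: free(a) -> (freed a); heap: [0-43 FREE]
Op 3: b = malloc(8) -> b = 0; heap: [0-7 ALLOC][8-43 FREE]
Op 4: free(b) -> (freed b); heap: [0-43 FREE]
Op 5: c = malloc(11) -> c = 0; heap: [0-10 ALLOC][11-43 FREE]
malloc(34): first-fit scan over [0-10 ALLOC][11-43 FREE] -> NULL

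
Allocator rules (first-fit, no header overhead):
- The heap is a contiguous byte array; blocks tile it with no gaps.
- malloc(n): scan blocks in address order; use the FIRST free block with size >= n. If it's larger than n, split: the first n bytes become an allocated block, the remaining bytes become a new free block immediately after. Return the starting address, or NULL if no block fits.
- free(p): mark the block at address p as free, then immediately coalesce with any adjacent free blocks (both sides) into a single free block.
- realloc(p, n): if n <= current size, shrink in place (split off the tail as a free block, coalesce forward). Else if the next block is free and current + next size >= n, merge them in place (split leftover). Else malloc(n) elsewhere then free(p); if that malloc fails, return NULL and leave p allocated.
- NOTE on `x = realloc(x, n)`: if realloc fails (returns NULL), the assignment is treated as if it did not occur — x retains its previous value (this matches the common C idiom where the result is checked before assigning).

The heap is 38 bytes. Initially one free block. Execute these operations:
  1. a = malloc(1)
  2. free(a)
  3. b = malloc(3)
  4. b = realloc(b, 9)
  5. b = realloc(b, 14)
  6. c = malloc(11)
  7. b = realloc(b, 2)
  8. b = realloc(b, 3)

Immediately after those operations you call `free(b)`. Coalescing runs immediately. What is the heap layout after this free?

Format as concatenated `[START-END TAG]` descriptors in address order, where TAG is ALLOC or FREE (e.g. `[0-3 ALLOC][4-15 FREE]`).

Answer: [0-13 FREE][14-24 ALLOC][25-37 FREE]

Derivation:
Op 1: a = malloc(1) -> a = 0; heap: [0-0 ALLOC][1-37 FREE]
Op 2: free(a) -> (freed a); heap: [0-37 FREE]
Op 3: b = malloc(3) -> b = 0; heap: [0-2 ALLOC][3-37 FREE]
Op 4: b = realloc(b, 9) -> b = 0; heap: [0-8 ALLOC][9-37 FREE]
Op 5: b = realloc(b, 14) -> b = 0; heap: [0-13 ALLOC][14-37 FREE]
Op 6: c = malloc(11) -> c = 14; heap: [0-13 ALLOC][14-24 ALLOC][25-37 FREE]
Op 7: b = realloc(b, 2) -> b = 0; heap: [0-1 ALLOC][2-13 FREE][14-24 ALLOC][25-37 FREE]
Op 8: b = realloc(b, 3) -> b = 0; heap: [0-2 ALLOC][3-13 FREE][14-24 ALLOC][25-37 FREE]
free(b): b = 0 -> block [0-2 ALLOC]; mark free, coalesce with adjacent free neighbors -> [0-13 FREE][14-24 ALLOC][25-37 FREE]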